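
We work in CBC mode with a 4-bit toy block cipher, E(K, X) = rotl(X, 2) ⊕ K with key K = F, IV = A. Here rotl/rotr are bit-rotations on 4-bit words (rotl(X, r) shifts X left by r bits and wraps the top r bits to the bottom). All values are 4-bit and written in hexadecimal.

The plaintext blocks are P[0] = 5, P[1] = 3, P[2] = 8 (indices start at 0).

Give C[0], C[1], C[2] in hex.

C[0] = 0, C[1] = 3, C[2] = 1

CBC encryption: C_i = E(K, P_i ⊕ C_{i−1}), with C_{−1} = IV.
C[0]: P[0] ⊕ A = F; E(K, F) = 0.
C[1]: P[1] ⊕ 0 = 3; E(K, 3) = 3.
C[2]: P[2] ⊕ 3 = B; E(K, B) = 1.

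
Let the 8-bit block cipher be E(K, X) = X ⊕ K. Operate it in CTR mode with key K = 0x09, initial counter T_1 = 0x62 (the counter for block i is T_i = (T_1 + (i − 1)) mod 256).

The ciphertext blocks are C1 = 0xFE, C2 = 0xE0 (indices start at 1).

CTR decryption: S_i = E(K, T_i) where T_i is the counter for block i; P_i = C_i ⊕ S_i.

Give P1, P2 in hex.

P1: T = 0x62, S = E(K, T) = 0x6B; 0xFE ⊕ 0x6B = 0x95.
P2: T = 0x63, S = E(K, T) = 0x6A; 0xE0 ⊕ 0x6A = 0x8A.

P1 = 0x95, P2 = 0x8A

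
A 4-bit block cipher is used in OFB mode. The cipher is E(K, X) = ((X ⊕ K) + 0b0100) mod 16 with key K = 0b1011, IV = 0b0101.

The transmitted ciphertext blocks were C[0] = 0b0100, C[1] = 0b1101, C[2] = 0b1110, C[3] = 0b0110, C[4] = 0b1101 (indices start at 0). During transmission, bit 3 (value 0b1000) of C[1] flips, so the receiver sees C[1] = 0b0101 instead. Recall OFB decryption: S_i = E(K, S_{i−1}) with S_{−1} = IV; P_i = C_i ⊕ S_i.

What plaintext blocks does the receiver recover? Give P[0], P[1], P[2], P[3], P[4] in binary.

Only C[1] changed, to 0b0101. In OFB, a change in C_i flips the same bit in P_i only; the keystream is unaffected. Decrypting the received ciphertext:
P[0]: S = E(K, 0b0101) = 0b0010; 0b0100 ⊕ 0b0010 = 0b0110.
P[1]: S = E(K, 0b0010) = 0b1101; 0b0101 ⊕ 0b1101 = 0b1000.
P[2]: S = E(K, 0b1101) = 0b1010; 0b1110 ⊕ 0b1010 = 0b0100.
P[3]: S = E(K, 0b1010) = 0b0101; 0b0110 ⊕ 0b0101 = 0b0011.
P[4]: S = E(K, 0b0101) = 0b0010; 0b1101 ⊕ 0b0010 = 0b1111.
Blocks that differ from the original plaintext: P[1].

P[0] = 0b0110, P[1] = 0b1000, P[2] = 0b0100, P[3] = 0b0011, P[4] = 0b1111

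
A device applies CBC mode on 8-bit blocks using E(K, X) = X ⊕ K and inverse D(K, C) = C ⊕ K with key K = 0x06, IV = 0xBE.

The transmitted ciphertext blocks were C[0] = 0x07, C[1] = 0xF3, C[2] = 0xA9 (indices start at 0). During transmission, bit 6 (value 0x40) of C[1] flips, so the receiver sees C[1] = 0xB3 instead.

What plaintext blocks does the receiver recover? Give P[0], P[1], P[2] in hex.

CBC decryption: P_i = D(K, C_i) ⊕ C_{i−1}, with C_{−1} = IV.
Only C[1] changed, to 0xB3. In CBC, a change in C_i garbles P_i and flips the same bit in P_{i+1}. Decrypting the received ciphertext:
P[0]: D(K, 0x07) = 0x01; 0x01 ⊕ 0xBE = 0xBF.
P[1]: D(K, 0xB3) = 0xB5; 0xB5 ⊕ 0x07 = 0xB2.
P[2]: D(K, 0xA9) = 0xAF; 0xAF ⊕ 0xB3 = 0x1C.
Blocks that differ from the original plaintext: P[1], P[2].

P[0] = 0xBF, P[1] = 0xB2, P[2] = 0x1C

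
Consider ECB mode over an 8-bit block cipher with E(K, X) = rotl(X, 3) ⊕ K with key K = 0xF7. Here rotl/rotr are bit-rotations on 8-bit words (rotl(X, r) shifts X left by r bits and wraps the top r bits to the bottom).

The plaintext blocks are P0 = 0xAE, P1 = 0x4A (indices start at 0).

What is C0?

C0 = 0x82

ECB encryption: C_i = E(K, P_i).
C0: E(K, 0xAE) = 0x82.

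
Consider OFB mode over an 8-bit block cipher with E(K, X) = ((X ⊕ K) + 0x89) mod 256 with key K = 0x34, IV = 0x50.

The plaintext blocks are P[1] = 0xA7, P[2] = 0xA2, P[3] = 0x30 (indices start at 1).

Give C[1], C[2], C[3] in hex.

C[1] = 0x4A, C[2] = 0xC0, C[3] = 0xEF

OFB encryption: S_i = E(K, S_{i−1}) with S_{0} = IV; C_i = P_i ⊕ S_i.
C[1]: S = E(K, 0x50) = 0xED; 0xA7 ⊕ 0xED = 0x4A.
C[2]: S = E(K, 0xED) = 0x62; 0xA2 ⊕ 0x62 = 0xC0.
C[3]: S = E(K, 0x62) = 0xDF; 0x30 ⊕ 0xDF = 0xEF.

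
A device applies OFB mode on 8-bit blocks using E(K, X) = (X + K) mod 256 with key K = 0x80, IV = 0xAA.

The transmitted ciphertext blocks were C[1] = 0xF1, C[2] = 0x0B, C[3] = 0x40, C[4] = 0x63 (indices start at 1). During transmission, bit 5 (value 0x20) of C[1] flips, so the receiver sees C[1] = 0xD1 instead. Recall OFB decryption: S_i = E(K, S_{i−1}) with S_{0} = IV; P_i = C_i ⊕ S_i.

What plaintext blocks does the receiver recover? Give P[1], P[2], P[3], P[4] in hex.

P[1] = 0xFB, P[2] = 0xA1, P[3] = 0x6A, P[4] = 0xC9

Only C[1] changed, to 0xD1. In OFB, a change in C_i flips the same bit in P_i only; the keystream is unaffected. Decrypting the received ciphertext:
P[1]: S = E(K, 0xAA) = 0x2A; 0xD1 ⊕ 0x2A = 0xFB.
P[2]: S = E(K, 0x2A) = 0xAA; 0x0B ⊕ 0xAA = 0xA1.
P[3]: S = E(K, 0xAA) = 0x2A; 0x40 ⊕ 0x2A = 0x6A.
P[4]: S = E(K, 0x2A) = 0xAA; 0x63 ⊕ 0xAA = 0xC9.
Blocks that differ from the original plaintext: P[1].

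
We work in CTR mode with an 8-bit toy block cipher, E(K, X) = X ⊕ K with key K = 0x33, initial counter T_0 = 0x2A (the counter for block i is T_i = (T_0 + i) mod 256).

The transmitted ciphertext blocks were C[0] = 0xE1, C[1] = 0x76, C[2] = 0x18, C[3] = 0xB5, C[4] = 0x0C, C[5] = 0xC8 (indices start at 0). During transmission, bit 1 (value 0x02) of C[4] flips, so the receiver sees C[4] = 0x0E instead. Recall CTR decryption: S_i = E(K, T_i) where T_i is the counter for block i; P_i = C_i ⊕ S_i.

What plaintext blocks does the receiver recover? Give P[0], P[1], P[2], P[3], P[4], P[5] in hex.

Only C[4] changed, to 0x0E. In CTR, a change in C_i flips the same bit in P_i only; the keystream is unaffected. Decrypting the received ciphertext:
P[0]: T = 0x2A, S = E(K, T) = 0x19; 0xE1 ⊕ 0x19 = 0xF8.
P[1]: T = 0x2B, S = E(K, T) = 0x18; 0x76 ⊕ 0x18 = 0x6E.
P[2]: T = 0x2C, S = E(K, T) = 0x1F; 0x18 ⊕ 0x1F = 0x07.
P[3]: T = 0x2D, S = E(K, T) = 0x1E; 0xB5 ⊕ 0x1E = 0xAB.
P[4]: T = 0x2E, S = E(K, T) = 0x1D; 0x0E ⊕ 0x1D = 0x13.
P[5]: T = 0x2F, S = E(K, T) = 0x1C; 0xC8 ⊕ 0x1C = 0xD4.
Blocks that differ from the original plaintext: P[4].

P[0] = 0xF8, P[1] = 0x6E, P[2] = 0x07, P[3] = 0xAB, P[4] = 0x13, P[5] = 0xD4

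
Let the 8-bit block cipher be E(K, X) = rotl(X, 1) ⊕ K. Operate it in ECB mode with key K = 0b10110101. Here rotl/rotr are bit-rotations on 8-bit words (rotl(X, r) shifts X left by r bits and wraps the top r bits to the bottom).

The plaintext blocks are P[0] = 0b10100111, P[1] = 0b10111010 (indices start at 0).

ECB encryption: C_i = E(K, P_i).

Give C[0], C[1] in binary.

C[0]: E(K, 0b10100111) = 0b11111010.
C[1]: E(K, 0b10111010) = 0b11000000.

C[0] = 0b11111010, C[1] = 0b11000000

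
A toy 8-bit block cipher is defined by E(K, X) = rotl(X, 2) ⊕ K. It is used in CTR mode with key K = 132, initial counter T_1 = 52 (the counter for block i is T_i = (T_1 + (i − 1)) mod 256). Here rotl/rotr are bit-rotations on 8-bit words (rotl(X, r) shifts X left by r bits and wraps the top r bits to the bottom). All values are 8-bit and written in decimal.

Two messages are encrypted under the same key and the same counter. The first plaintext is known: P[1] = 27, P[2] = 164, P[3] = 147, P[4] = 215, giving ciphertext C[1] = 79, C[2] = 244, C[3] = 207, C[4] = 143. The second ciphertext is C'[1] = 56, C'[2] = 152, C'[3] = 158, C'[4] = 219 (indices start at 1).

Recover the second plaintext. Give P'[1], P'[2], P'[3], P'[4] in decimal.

In CTR with a reused counter, both messages share the same keystream S_i, so C_i ⊕ C'_i = P_i ⊕ P'_i and thus P'_i = P_i ⊕ C_i ⊕ C'_i.
P'[1]: 27 ⊕ 79 ⊕ 56 = 108.
P'[2]: 164 ⊕ 244 ⊕ 152 = 200.
P'[3]: 147 ⊕ 207 ⊕ 158 = 194.
P'[4]: 215 ⊕ 143 ⊕ 219 = 131.

P'[1] = 108, P'[2] = 200, P'[3] = 194, P'[4] = 131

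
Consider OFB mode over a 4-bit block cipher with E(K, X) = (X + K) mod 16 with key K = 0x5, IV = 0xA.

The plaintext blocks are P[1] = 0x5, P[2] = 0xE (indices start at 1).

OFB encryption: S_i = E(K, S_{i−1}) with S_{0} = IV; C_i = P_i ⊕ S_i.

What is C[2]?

C[2] = 0xA

C[1]: S = E(K, 0xA) = 0xF; 0x5 ⊕ 0xF = 0xA.
C[2]: S = E(K, 0xF) = 0x4; 0xE ⊕ 0x4 = 0xA.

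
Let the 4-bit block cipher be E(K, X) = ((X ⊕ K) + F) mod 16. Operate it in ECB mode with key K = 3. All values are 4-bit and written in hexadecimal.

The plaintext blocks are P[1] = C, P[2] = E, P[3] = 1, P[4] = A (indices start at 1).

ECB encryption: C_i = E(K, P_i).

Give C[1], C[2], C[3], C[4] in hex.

C[1]: E(K, C) = E.
C[2]: E(K, E) = C.
C[3]: E(K, 1) = 1.
C[4]: E(K, A) = 8.

C[1] = E, C[2] = C, C[3] = 1, C[4] = 8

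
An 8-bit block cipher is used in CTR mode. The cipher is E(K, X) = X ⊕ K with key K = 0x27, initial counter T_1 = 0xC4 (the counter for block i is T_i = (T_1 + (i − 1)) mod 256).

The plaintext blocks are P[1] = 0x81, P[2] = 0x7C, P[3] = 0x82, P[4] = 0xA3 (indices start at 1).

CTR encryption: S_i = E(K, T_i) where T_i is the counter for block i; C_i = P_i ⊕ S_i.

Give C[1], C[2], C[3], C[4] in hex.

C[1]: T = 0xC4, S = E(K, T) = 0xE3; 0x81 ⊕ 0xE3 = 0x62.
C[2]: T = 0xC5, S = E(K, T) = 0xE2; 0x7C ⊕ 0xE2 = 0x9E.
C[3]: T = 0xC6, S = E(K, T) = 0xE1; 0x82 ⊕ 0xE1 = 0x63.
C[4]: T = 0xC7, S = E(K, T) = 0xE0; 0xA3 ⊕ 0xE0 = 0x43.

C[1] = 0x62, C[2] = 0x9E, C[3] = 0x63, C[4] = 0x43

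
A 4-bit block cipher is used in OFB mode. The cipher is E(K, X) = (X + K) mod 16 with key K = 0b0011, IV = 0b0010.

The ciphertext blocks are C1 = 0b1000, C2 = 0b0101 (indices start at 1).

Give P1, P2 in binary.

P1 = 0b1101, P2 = 0b1101

OFB decryption: S_i = E(K, S_{i−1}) with S_{0} = IV; P_i = C_i ⊕ S_i.
P1: S = E(K, 0b0010) = 0b0101; 0b1000 ⊕ 0b0101 = 0b1101.
P2: S = E(K, 0b0101) = 0b1000; 0b0101 ⊕ 0b1000 = 0b1101.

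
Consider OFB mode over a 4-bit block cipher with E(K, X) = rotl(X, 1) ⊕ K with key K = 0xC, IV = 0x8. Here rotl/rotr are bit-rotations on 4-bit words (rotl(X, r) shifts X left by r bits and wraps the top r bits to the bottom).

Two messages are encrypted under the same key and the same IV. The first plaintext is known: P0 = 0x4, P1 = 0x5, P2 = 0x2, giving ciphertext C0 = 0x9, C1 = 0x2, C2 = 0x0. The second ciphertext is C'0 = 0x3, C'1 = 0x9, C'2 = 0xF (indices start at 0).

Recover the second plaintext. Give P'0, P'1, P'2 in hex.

In OFB with a reused IV, both messages share the same keystream S_i, so C_i ⊕ C'_i = P_i ⊕ P'_i and thus P'_i = P_i ⊕ C_i ⊕ C'_i.
P'0: 0x4 ⊕ 0x9 ⊕ 0x3 = 0xE.
P'1: 0x5 ⊕ 0x2 ⊕ 0x9 = 0xE.
P'2: 0x2 ⊕ 0x0 ⊕ 0xF = 0xD.

P'0 = 0xE, P'1 = 0xE, P'2 = 0xD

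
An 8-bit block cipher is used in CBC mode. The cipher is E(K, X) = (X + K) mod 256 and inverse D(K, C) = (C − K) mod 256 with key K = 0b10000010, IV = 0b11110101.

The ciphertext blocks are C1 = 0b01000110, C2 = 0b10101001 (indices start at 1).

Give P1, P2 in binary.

P1 = 0b00110001, P2 = 0b01100001

CBC decryption: P_i = D(K, C_i) ⊕ C_{i−1}, with C_{0} = IV.
P1: D(K, 0b01000110) = 0b11000100; 0b11000100 ⊕ 0b11110101 = 0b00110001.
P2: D(K, 0b10101001) = 0b00100111; 0b00100111 ⊕ 0b01000110 = 0b01100001.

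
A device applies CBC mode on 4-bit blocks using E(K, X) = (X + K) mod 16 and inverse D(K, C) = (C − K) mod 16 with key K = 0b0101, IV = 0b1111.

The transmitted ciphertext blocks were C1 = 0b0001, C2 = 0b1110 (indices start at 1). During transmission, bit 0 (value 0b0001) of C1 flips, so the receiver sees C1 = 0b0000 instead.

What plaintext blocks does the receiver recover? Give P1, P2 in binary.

P1 = 0b0100, P2 = 0b1001

CBC decryption: P_i = D(K, C_i) ⊕ C_{i−1}, with C_{0} = IV.
Only C1 changed, to 0b0000. In CBC, a change in C_i garbles P_i and flips the same bit in P_{i+1}. Decrypting the received ciphertext:
P1: D(K, 0b0000) = 0b1011; 0b1011 ⊕ 0b1111 = 0b0100.
P2: D(K, 0b1110) = 0b1001; 0b1001 ⊕ 0b0000 = 0b1001.
Blocks that differ from the original plaintext: P1, P2.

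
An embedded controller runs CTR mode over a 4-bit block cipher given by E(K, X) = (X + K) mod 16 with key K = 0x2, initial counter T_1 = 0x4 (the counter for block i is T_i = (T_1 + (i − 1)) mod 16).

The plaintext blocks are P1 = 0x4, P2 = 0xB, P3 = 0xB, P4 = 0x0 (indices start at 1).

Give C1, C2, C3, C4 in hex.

CTR encryption: S_i = E(K, T_i) where T_i is the counter for block i; C_i = P_i ⊕ S_i.
C1: T = 0x4, S = E(K, T) = 0x6; 0x4 ⊕ 0x6 = 0x2.
C2: T = 0x5, S = E(K, T) = 0x7; 0xB ⊕ 0x7 = 0xC.
C3: T = 0x6, S = E(K, T) = 0x8; 0xB ⊕ 0x8 = 0x3.
C4: T = 0x7, S = E(K, T) = 0x9; 0x0 ⊕ 0x9 = 0x9.

C1 = 0x2, C2 = 0xC, C3 = 0x3, C4 = 0x9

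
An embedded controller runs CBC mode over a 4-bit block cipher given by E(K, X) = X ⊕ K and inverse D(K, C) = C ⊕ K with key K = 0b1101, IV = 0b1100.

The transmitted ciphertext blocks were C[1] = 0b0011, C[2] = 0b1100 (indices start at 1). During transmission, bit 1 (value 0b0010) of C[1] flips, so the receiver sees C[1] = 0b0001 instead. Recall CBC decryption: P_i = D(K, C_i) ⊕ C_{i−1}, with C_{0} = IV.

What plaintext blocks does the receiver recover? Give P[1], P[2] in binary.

P[1] = 0b0000, P[2] = 0b0000

Only C[1] changed, to 0b0001. In CBC, a change in C_i garbles P_i and flips the same bit in P_{i+1}. Decrypting the received ciphertext:
P[1]: D(K, 0b0001) = 0b1100; 0b1100 ⊕ 0b1100 = 0b0000.
P[2]: D(K, 0b1100) = 0b0001; 0b0001 ⊕ 0b0001 = 0b0000.
Blocks that differ from the original plaintext: P[1], P[2].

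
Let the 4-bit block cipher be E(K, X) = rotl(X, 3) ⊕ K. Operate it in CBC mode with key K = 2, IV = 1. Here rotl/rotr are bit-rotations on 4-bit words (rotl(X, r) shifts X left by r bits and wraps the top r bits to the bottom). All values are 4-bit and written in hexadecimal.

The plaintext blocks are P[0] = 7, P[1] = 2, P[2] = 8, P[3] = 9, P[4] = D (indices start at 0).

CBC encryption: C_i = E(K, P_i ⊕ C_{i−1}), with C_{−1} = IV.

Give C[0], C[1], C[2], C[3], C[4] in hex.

C[0]: P[0] ⊕ 1 = 6; E(K, 6) = 1.
C[1]: P[1] ⊕ 1 = 3; E(K, 3) = B.
C[2]: P[2] ⊕ B = 3; E(K, 3) = B.
C[3]: P[3] ⊕ B = 2; E(K, 2) = 3.
C[4]: P[4] ⊕ 3 = E; E(K, E) = 5.

C[0] = 1, C[1] = B, C[2] = B, C[3] = 3, C[4] = 5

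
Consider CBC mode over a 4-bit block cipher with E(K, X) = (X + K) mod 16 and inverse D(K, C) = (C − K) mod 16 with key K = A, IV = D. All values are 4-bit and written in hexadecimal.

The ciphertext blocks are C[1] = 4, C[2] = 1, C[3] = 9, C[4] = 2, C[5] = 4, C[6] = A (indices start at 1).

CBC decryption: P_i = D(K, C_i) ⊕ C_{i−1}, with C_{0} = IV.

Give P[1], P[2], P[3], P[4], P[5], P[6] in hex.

P[1] = 7, P[2] = 3, P[3] = E, P[4] = 1, P[5] = 8, P[6] = 4

P[1]: D(K, 4) = A; A ⊕ D = 7.
P[2]: D(K, 1) = 7; 7 ⊕ 4 = 3.
P[3]: D(K, 9) = F; F ⊕ 1 = E.
P[4]: D(K, 2) = 8; 8 ⊕ 9 = 1.
P[5]: D(K, 4) = A; A ⊕ 2 = 8.
P[6]: D(K, A) = 0; 0 ⊕ 4 = 4.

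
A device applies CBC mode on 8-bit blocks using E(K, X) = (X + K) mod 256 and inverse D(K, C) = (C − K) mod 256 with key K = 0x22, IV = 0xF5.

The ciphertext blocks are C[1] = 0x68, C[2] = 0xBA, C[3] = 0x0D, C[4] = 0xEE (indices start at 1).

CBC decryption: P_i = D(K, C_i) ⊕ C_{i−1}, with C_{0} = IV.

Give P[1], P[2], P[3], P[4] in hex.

P[1] = 0xB3, P[2] = 0xF0, P[3] = 0x51, P[4] = 0xC1

P[1]: D(K, 0x68) = 0x46; 0x46 ⊕ 0xF5 = 0xB3.
P[2]: D(K, 0xBA) = 0x98; 0x98 ⊕ 0x68 = 0xF0.
P[3]: D(K, 0x0D) = 0xEB; 0xEB ⊕ 0xBA = 0x51.
P[4]: D(K, 0xEE) = 0xCC; 0xCC ⊕ 0x0D = 0xC1.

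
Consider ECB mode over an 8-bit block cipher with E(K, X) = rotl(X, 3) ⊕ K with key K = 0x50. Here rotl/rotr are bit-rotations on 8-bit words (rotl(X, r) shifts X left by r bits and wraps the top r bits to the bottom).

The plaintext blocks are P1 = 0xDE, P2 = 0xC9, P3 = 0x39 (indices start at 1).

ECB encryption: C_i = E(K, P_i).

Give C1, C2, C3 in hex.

C1: E(K, 0xDE) = 0xA6.
C2: E(K, 0xC9) = 0x1E.
C3: E(K, 0x39) = 0x99.

C1 = 0xA6, C2 = 0x1E, C3 = 0x99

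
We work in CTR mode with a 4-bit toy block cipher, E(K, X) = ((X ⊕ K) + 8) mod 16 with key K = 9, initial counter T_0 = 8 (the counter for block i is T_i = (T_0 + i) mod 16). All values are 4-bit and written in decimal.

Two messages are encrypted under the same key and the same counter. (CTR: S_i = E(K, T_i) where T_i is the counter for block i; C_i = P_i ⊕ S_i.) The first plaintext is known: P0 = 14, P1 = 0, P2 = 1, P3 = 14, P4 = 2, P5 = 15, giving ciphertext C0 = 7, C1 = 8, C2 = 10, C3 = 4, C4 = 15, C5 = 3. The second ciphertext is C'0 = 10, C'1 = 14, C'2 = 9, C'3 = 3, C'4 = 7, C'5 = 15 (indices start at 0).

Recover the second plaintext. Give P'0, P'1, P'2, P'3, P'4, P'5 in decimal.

P'0 = 3, P'1 = 6, P'2 = 2, P'3 = 9, P'4 = 10, P'5 = 3

In CTR with a reused counter, both messages share the same keystream S_i, so C_i ⊕ C'_i = P_i ⊕ P'_i and thus P'_i = P_i ⊕ C_i ⊕ C'_i.
P'0: 14 ⊕ 7 ⊕ 10 = 3.
P'1: 0 ⊕ 8 ⊕ 14 = 6.
P'2: 1 ⊕ 10 ⊕ 9 = 2.
P'3: 14 ⊕ 4 ⊕ 3 = 9.
P'4: 2 ⊕ 15 ⊕ 7 = 10.
P'5: 15 ⊕ 3 ⊕ 15 = 3.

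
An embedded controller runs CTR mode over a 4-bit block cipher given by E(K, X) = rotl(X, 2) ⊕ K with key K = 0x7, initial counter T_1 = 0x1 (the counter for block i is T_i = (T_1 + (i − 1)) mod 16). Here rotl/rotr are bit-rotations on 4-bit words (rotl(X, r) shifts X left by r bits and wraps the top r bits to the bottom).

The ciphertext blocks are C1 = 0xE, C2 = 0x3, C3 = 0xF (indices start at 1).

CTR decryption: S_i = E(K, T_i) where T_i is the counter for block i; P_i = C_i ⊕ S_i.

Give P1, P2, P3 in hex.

P1: T = 0x1, S = E(K, T) = 0x3; 0xE ⊕ 0x3 = 0xD.
P2: T = 0x2, S = E(K, T) = 0xF; 0x3 ⊕ 0xF = 0xC.
P3: T = 0x3, S = E(K, T) = 0xB; 0xF ⊕ 0xB = 0x4.

P1 = 0xD, P2 = 0xC, P3 = 0x4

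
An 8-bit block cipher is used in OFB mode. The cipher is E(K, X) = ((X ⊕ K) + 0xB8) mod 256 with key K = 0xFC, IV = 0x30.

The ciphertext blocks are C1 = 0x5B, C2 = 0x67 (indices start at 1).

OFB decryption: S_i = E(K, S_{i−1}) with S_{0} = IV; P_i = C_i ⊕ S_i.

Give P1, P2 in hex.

P1 = 0xDF, P2 = 0x57

P1: S = E(K, 0x30) = 0x84; 0x5B ⊕ 0x84 = 0xDF.
P2: S = E(K, 0x84) = 0x30; 0x67 ⊕ 0x30 = 0x57.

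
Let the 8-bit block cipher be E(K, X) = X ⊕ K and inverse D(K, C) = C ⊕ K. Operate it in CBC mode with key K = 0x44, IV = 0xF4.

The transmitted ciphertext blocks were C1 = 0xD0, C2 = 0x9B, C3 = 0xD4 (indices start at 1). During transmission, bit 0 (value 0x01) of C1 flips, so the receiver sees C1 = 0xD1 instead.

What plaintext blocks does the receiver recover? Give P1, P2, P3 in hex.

P1 = 0x61, P2 = 0x0E, P3 = 0x0B

CBC decryption: P_i = D(K, C_i) ⊕ C_{i−1}, with C_{0} = IV.
Only C1 changed, to 0xD1. In CBC, a change in C_i garbles P_i and flips the same bit in P_{i+1}. Decrypting the received ciphertext:
P1: D(K, 0xD1) = 0x95; 0x95 ⊕ 0xF4 = 0x61.
P2: D(K, 0x9B) = 0xDF; 0xDF ⊕ 0xD1 = 0x0E.
P3: D(K, 0xD4) = 0x90; 0x90 ⊕ 0x9B = 0x0B.
Blocks that differ from the original plaintext: P1, P2.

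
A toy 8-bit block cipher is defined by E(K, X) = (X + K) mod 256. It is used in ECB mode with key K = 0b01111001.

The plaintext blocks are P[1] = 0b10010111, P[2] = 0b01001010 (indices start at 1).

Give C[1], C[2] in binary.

ECB encryption: C_i = E(K, P_i).
C[1]: E(K, 0b10010111) = 0b00010000.
C[2]: E(K, 0b01001010) = 0b11000011.

C[1] = 0b00010000, C[2] = 0b11000011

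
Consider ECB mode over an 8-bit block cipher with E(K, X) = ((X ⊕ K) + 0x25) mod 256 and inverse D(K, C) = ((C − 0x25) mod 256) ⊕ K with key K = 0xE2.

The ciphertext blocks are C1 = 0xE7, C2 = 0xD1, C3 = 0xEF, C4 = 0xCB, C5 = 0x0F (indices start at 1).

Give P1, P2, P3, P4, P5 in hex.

ECB decryption: P_i = D(K, C_i).
P1: D(K, 0xE7) = 0x20.
P2: D(K, 0xD1) = 0x4E.
P3: D(K, 0xEF) = 0x28.
P4: D(K, 0xCB) = 0x44.
P5: D(K, 0x0F) = 0x08.

P1 = 0x20, P2 = 0x4E, P3 = 0x28, P4 = 0x44, P5 = 0x08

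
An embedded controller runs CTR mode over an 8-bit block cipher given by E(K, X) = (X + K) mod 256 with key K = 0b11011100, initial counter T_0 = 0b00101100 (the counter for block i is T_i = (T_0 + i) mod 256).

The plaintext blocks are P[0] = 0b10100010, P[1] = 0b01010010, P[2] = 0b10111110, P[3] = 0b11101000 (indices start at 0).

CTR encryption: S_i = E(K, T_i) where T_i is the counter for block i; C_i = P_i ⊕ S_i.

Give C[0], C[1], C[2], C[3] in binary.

C[0] = 0b10101010, C[1] = 0b01011011, C[2] = 0b10110100, C[3] = 0b11100011

C[0]: T = 0b00101100, S = E(K, T) = 0b00001000; 0b10100010 ⊕ 0b00001000 = 0b10101010.
C[1]: T = 0b00101101, S = E(K, T) = 0b00001001; 0b01010010 ⊕ 0b00001001 = 0b01011011.
C[2]: T = 0b00101110, S = E(K, T) = 0b00001010; 0b10111110 ⊕ 0b00001010 = 0b10110100.
C[3]: T = 0b00101111, S = E(K, T) = 0b00001011; 0b11101000 ⊕ 0b00001011 = 0b11100011.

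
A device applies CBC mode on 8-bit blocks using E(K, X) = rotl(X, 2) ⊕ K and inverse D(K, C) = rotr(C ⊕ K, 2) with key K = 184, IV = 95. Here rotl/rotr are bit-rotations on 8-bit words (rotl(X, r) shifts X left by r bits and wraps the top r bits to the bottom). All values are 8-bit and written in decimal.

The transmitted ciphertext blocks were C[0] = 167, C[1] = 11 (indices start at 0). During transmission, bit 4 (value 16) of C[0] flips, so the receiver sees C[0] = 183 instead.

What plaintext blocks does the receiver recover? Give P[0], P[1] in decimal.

P[0] = 156, P[1] = 91

CBC decryption: P_i = D(K, C_i) ⊕ C_{i−1}, with C_{−1} = IV.
Only C[0] changed, to 183. In CBC, a change in C_i garbles P_i and flips the same bit in P_{i+1}. Decrypting the received ciphertext:
P[0]: D(K, 183) = 195; 195 ⊕ 95 = 156.
P[1]: D(K, 11) = 236; 236 ⊕ 183 = 91.
Blocks that differ from the original plaintext: P[0], P[1].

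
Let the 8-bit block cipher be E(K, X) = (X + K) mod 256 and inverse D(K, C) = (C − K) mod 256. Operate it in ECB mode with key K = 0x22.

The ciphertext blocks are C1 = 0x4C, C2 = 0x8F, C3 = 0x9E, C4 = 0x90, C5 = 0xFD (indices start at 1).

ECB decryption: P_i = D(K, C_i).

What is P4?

P4: D(K, 0x90) = 0x6E.

P4 = 0x6E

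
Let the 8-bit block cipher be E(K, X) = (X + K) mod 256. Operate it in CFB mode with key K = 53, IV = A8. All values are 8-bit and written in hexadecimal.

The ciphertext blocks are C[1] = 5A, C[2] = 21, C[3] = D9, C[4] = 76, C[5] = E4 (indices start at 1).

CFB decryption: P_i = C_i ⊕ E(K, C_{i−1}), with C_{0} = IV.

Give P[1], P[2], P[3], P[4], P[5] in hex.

P[1] = A1, P[2] = 8C, P[3] = AD, P[4] = 5A, P[5] = 2D

P[1]: E(K, A8) = FB; 5A ⊕ FB = A1.
P[2]: E(K, 5A) = AD; 21 ⊕ AD = 8C.
P[3]: E(K, 21) = 74; D9 ⊕ 74 = AD.
P[4]: E(K, D9) = 2C; 76 ⊕ 2C = 5A.
P[5]: E(K, 76) = C9; E4 ⊕ C9 = 2D.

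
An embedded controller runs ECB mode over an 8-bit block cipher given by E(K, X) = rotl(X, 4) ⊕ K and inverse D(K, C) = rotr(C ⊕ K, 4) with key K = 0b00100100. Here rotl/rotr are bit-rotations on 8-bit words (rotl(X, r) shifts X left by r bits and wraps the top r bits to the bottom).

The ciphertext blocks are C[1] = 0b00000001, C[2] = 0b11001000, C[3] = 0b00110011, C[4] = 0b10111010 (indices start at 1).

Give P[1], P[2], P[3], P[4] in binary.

ECB decryption: P_i = D(K, C_i).
P[1]: D(K, 0b00000001) = 0b01010010.
P[2]: D(K, 0b11001000) = 0b11001110.
P[3]: D(K, 0b00110011) = 0b01110001.
P[4]: D(K, 0b10111010) = 0b11101001.

P[1] = 0b01010010, P[2] = 0b11001110, P[3] = 0b01110001, P[4] = 0b11101001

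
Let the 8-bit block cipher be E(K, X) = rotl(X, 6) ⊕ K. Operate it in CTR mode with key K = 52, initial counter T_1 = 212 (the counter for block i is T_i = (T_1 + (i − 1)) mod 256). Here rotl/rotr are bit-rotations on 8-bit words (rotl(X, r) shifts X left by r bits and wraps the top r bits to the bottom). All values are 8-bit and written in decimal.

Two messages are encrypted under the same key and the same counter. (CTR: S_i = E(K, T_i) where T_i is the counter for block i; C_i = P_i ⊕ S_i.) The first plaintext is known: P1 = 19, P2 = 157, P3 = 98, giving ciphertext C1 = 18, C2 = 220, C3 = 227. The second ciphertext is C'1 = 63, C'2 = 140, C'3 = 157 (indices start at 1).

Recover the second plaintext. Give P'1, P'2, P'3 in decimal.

In CTR with a reused counter, both messages share the same keystream S_i, so C_i ⊕ C'_i = P_i ⊕ P'_i and thus P'_i = P_i ⊕ C_i ⊕ C'_i.
P'1: 19 ⊕ 18 ⊕ 63 = 62.
P'2: 157 ⊕ 220 ⊕ 140 = 205.
P'3: 98 ⊕ 227 ⊕ 157 = 28.

P'1 = 62, P'2 = 205, P'3 = 28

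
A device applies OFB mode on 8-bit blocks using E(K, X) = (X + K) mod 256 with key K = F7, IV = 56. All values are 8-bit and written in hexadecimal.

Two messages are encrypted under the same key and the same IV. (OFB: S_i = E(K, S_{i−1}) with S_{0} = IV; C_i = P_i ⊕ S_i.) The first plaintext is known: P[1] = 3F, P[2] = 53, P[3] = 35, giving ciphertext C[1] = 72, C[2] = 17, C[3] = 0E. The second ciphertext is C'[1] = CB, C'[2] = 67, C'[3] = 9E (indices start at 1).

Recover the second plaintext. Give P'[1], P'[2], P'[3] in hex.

P'[1] = 86, P'[2] = 23, P'[3] = A5

In OFB with a reused IV, both messages share the same keystream S_i, so C_i ⊕ C'_i = P_i ⊕ P'_i and thus P'_i = P_i ⊕ C_i ⊕ C'_i.
P'[1]: 3F ⊕ 72 ⊕ CB = 86.
P'[2]: 53 ⊕ 17 ⊕ 67 = 23.
P'[3]: 35 ⊕ 0E ⊕ 9E = A5.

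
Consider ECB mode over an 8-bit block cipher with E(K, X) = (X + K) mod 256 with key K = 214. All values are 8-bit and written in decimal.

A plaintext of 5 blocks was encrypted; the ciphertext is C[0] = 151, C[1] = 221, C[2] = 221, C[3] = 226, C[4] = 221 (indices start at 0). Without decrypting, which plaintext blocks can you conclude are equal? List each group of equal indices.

P[1] = P[2] = P[4]

ECB encrypts each block independently with the same key, so equal ciphertext blocks imply equal plaintext blocks.
C[1] = C[2] = C[4] = 221, so P[1] = P[2] = P[4].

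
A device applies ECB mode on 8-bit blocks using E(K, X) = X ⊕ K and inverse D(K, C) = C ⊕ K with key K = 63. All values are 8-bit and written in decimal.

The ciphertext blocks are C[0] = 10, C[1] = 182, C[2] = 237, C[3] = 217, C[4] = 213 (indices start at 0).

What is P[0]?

P[0] = 53

ECB decryption: P_i = D(K, C_i).
P[0]: D(K, 10) = 53.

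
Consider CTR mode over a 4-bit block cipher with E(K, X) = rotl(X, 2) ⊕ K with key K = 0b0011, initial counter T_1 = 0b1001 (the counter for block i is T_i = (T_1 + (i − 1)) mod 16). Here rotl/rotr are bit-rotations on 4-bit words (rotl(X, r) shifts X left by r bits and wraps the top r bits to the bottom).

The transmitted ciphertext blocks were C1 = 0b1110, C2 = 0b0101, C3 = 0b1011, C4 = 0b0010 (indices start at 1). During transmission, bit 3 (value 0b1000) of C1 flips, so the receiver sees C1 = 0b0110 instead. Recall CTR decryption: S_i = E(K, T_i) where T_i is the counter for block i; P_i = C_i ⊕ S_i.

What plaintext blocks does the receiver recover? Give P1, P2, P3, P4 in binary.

P1 = 0b0011, P2 = 0b1100, P3 = 0b0110, P4 = 0b0010

Only C1 changed, to 0b0110. In CTR, a change in C_i flips the same bit in P_i only; the keystream is unaffected. Decrypting the received ciphertext:
P1: T = 0b1001, S = E(K, T) = 0b0101; 0b0110 ⊕ 0b0101 = 0b0011.
P2: T = 0b1010, S = E(K, T) = 0b1001; 0b0101 ⊕ 0b1001 = 0b1100.
P3: T = 0b1011, S = E(K, T) = 0b1101; 0b1011 ⊕ 0b1101 = 0b0110.
P4: T = 0b1100, S = E(K, T) = 0b0000; 0b0010 ⊕ 0b0000 = 0b0010.
Blocks that differ from the original plaintext: P1.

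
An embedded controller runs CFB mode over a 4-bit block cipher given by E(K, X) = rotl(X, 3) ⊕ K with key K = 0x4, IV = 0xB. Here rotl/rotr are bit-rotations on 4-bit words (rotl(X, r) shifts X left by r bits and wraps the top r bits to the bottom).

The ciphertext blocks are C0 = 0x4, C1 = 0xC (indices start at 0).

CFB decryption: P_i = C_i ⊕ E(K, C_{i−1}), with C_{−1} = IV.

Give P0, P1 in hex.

P0: E(K, 0xB) = 0x9; 0x4 ⊕ 0x9 = 0xD.
P1: E(K, 0x4) = 0x6; 0xC ⊕ 0x6 = 0xA.

P0 = 0xD, P1 = 0xA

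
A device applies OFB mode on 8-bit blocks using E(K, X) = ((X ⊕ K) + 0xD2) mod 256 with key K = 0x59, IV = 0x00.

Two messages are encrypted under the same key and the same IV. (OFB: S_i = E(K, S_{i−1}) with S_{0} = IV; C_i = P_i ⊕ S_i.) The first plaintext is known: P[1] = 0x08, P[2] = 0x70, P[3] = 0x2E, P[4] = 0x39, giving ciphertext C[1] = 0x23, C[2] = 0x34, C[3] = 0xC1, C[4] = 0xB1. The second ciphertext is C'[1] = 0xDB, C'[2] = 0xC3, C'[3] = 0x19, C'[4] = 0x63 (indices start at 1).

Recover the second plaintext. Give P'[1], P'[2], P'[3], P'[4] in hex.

In OFB with a reused IV, both messages share the same keystream S_i, so C_i ⊕ C'_i = P_i ⊕ P'_i and thus P'_i = P_i ⊕ C_i ⊕ C'_i.
P'[1]: 0x08 ⊕ 0x23 ⊕ 0xDB = 0xF0.
P'[2]: 0x70 ⊕ 0x34 ⊕ 0xC3 = 0x87.
P'[3]: 0x2E ⊕ 0xC1 ⊕ 0x19 = 0xF6.
P'[4]: 0x39 ⊕ 0xB1 ⊕ 0x63 = 0xEB.

P'[1] = 0xF0, P'[2] = 0x87, P'[3] = 0xF6, P'[4] = 0xEB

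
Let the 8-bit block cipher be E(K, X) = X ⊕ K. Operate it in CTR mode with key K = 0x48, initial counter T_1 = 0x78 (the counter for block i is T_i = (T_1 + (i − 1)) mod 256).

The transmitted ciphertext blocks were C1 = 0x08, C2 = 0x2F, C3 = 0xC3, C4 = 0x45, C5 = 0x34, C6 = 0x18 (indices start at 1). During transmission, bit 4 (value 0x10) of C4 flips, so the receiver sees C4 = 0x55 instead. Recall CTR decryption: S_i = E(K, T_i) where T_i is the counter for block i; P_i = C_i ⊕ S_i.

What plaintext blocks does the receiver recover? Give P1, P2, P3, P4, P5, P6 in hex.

P1 = 0x38, P2 = 0x1E, P3 = 0xF1, P4 = 0x66, P5 = 0x00, P6 = 0x2D

Only C4 changed, to 0x55. In CTR, a change in C_i flips the same bit in P_i only; the keystream is unaffected. Decrypting the received ciphertext:
P1: T = 0x78, S = E(K, T) = 0x30; 0x08 ⊕ 0x30 = 0x38.
P2: T = 0x79, S = E(K, T) = 0x31; 0x2F ⊕ 0x31 = 0x1E.
P3: T = 0x7A, S = E(K, T) = 0x32; 0xC3 ⊕ 0x32 = 0xF1.
P4: T = 0x7B, S = E(K, T) = 0x33; 0x55 ⊕ 0x33 = 0x66.
P5: T = 0x7C, S = E(K, T) = 0x34; 0x34 ⊕ 0x34 = 0x00.
P6: T = 0x7D, S = E(K, T) = 0x35; 0x18 ⊕ 0x35 = 0x2D.
Blocks that differ from the original plaintext: P4.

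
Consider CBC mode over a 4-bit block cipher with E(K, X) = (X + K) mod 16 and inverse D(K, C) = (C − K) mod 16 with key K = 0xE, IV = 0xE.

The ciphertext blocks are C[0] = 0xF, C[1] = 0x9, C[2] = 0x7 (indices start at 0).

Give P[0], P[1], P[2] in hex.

CBC decryption: P_i = D(K, C_i) ⊕ C_{i−1}, with C_{−1} = IV.
P[0]: D(K, 0xF) = 0x1; 0x1 ⊕ 0xE = 0xF.
P[1]: D(K, 0x9) = 0xB; 0xB ⊕ 0xF = 0x4.
P[2]: D(K, 0x7) = 0x9; 0x9 ⊕ 0x9 = 0x0.

P[0] = 0xF, P[1] = 0x4, P[2] = 0x0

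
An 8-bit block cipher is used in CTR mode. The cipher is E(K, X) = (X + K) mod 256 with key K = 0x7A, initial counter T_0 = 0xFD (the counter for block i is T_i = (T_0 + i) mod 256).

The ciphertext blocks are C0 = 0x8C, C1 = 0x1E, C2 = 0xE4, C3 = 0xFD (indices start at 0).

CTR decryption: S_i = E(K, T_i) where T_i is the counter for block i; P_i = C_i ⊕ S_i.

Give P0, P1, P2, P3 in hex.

P0: T = 0xFD, S = E(K, T) = 0x77; 0x8C ⊕ 0x77 = 0xFB.
P1: T = 0xFE, S = E(K, T) = 0x78; 0x1E ⊕ 0x78 = 0x66.
P2: T = 0xFF, S = E(K, T) = 0x79; 0xE4 ⊕ 0x79 = 0x9D.
P3: T = 0x00, S = E(K, T) = 0x7A; 0xFD ⊕ 0x7A = 0x87.

P0 = 0xFB, P1 = 0x66, P2 = 0x9D, P3 = 0x87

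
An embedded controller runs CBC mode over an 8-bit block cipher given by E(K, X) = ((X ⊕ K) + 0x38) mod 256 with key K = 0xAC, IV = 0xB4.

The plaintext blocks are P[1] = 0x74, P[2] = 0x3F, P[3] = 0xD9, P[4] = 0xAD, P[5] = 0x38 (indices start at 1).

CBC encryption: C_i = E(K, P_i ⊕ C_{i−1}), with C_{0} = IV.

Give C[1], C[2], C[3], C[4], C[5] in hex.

C[1] = 0xA4, C[2] = 0x6F, C[3] = 0x52, C[4] = 0x8B, C[5] = 0x57

C[1]: P[1] ⊕ 0xB4 = 0xC0; E(K, 0xC0) = 0xA4.
C[2]: P[2] ⊕ 0xA4 = 0x9B; E(K, 0x9B) = 0x6F.
C[3]: P[3] ⊕ 0x6F = 0xB6; E(K, 0xB6) = 0x52.
C[4]: P[4] ⊕ 0x52 = 0xFF; E(K, 0xFF) = 0x8B.
C[5]: P[5] ⊕ 0x8B = 0xB3; E(K, 0xB3) = 0x57.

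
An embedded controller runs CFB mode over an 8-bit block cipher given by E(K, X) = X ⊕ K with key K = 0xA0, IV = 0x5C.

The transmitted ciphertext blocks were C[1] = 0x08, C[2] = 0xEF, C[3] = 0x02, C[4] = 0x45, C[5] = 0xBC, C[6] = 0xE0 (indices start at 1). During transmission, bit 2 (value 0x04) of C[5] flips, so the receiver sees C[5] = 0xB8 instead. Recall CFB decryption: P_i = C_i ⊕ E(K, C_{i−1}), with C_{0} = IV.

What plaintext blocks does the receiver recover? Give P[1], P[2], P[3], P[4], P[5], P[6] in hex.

P[1] = 0xF4, P[2] = 0x47, P[3] = 0x4D, P[4] = 0xE7, P[5] = 0x5D, P[6] = 0xF8

Only C[5] changed, to 0xB8. In CFB, a change in C_i flips the same bit in P_i and garbles P_{i+1}. Decrypting the received ciphertext:
P[1]: E(K, 0x5C) = 0xFC; 0x08 ⊕ 0xFC = 0xF4.
P[2]: E(K, 0x08) = 0xA8; 0xEF ⊕ 0xA8 = 0x47.
P[3]: E(K, 0xEF) = 0x4F; 0x02 ⊕ 0x4F = 0x4D.
P[4]: E(K, 0x02) = 0xA2; 0x45 ⊕ 0xA2 = 0xE7.
P[5]: E(K, 0x45) = 0xE5; 0xB8 ⊕ 0xE5 = 0x5D.
P[6]: E(K, 0xB8) = 0x18; 0xE0 ⊕ 0x18 = 0xF8.
Blocks that differ from the original plaintext: P[5], P[6].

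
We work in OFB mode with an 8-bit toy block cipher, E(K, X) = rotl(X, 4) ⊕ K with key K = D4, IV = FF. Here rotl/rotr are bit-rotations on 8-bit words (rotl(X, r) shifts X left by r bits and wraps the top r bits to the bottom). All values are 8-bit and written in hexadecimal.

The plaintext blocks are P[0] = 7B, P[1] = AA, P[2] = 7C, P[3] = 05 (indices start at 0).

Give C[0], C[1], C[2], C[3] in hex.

OFB encryption: S_i = E(K, S_{i−1}) with S_{−1} = IV; C_i = P_i ⊕ S_i.
C[0]: S = E(K, FF) = 2B; 7B ⊕ 2B = 50.
C[1]: S = E(K, 2B) = 66; AA ⊕ 66 = CC.
C[2]: S = E(K, 66) = B2; 7C ⊕ B2 = CE.
C[3]: S = E(K, B2) = FF; 05 ⊕ FF = FA.

C[0] = 50, C[1] = CC, C[2] = CE, C[3] = FA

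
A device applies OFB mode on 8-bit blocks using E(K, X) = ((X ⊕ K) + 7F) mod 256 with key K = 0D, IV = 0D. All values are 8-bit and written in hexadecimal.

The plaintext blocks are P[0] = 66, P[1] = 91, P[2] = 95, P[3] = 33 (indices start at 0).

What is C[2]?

OFB encryption: S_i = E(K, S_{i−1}) with S_{−1} = IV; C_i = P_i ⊕ S_i.
C[0]: S = E(K, 0D) = 7F; 66 ⊕ 7F = 19.
C[1]: S = E(K, 7F) = F1; 91 ⊕ F1 = 60.
C[2]: S = E(K, F1) = 7B; 95 ⊕ 7B = EE.

C[2] = EE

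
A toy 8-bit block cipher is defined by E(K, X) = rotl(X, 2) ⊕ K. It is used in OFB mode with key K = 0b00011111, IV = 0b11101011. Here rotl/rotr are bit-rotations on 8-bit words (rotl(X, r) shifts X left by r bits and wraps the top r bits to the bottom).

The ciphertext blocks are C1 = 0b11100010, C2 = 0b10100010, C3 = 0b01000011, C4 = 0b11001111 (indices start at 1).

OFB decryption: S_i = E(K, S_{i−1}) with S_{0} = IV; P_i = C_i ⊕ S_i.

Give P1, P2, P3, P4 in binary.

P1 = 0b01010010, P2 = 0b01111111, P3 = 0b00101011, P4 = 0b01110001

P1: S = E(K, 0b11101011) = 0b10110000; 0b11100010 ⊕ 0b10110000 = 0b01010010.
P2: S = E(K, 0b10110000) = 0b11011101; 0b10100010 ⊕ 0b11011101 = 0b01111111.
P3: S = E(K, 0b11011101) = 0b01101000; 0b01000011 ⊕ 0b01101000 = 0b00101011.
P4: S = E(K, 0b01101000) = 0b10111110; 0b11001111 ⊕ 0b10111110 = 0b01110001.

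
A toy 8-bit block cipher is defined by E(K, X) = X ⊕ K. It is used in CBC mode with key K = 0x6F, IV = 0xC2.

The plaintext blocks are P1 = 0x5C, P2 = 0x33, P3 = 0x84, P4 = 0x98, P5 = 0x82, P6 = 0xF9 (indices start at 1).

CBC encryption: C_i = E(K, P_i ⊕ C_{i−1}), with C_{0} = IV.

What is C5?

C5 = 0x5C

C1: P1 ⊕ 0xC2 = 0x9E; E(K, 0x9E) = 0xF1.
C2: P2 ⊕ 0xF1 = 0xC2; E(K, 0xC2) = 0xAD.
C3: P3 ⊕ 0xAD = 0x29; E(K, 0x29) = 0x46.
C4: P4 ⊕ 0x46 = 0xDE; E(K, 0xDE) = 0xB1.
C5: P5 ⊕ 0xB1 = 0x33; E(K, 0x33) = 0x5C.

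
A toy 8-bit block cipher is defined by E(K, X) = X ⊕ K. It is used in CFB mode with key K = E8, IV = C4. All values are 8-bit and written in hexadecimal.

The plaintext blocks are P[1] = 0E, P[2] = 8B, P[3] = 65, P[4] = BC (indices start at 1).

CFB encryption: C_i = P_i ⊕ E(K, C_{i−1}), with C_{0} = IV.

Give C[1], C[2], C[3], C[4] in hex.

C[1]: E(K, C4) = 2C; 0E ⊕ 2C = 22.
C[2]: E(K, 22) = CA; 8B ⊕ CA = 41.
C[3]: E(K, 41) = A9; 65 ⊕ A9 = CC.
C[4]: E(K, CC) = 24; BC ⊕ 24 = 98.

C[1] = 22, C[2] = 41, C[3] = CC, C[4] = 98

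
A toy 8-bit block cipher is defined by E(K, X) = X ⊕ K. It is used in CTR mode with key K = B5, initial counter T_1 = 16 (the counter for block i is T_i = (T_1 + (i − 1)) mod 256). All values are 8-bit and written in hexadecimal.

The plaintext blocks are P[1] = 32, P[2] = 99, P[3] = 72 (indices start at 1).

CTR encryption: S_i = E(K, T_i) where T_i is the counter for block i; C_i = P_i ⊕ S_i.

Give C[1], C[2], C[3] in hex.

C[1]: T = 16, S = E(K, T) = A3; 32 ⊕ A3 = 91.
C[2]: T = 17, S = E(K, T) = A2; 99 ⊕ A2 = 3B.
C[3]: T = 18, S = E(K, T) = AD; 72 ⊕ AD = DF.

C[1] = 91, C[2] = 3B, C[3] = DF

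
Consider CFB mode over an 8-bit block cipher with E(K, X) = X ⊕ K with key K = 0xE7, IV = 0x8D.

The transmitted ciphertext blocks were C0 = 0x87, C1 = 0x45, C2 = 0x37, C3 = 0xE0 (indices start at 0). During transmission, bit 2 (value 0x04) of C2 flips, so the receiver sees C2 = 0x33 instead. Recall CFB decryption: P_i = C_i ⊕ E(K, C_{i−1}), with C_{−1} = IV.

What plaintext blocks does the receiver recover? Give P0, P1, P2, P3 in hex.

P0 = 0xED, P1 = 0x25, P2 = 0x91, P3 = 0x34

Only C2 changed, to 0x33. In CFB, a change in C_i flips the same bit in P_i and garbles P_{i+1}. Decrypting the received ciphertext:
P0: E(K, 0x8D) = 0x6A; 0x87 ⊕ 0x6A = 0xED.
P1: E(K, 0x87) = 0x60; 0x45 ⊕ 0x60 = 0x25.
P2: E(K, 0x45) = 0xA2; 0x33 ⊕ 0xA2 = 0x91.
P3: E(K, 0x33) = 0xD4; 0xE0 ⊕ 0xD4 = 0x34.
Blocks that differ from the original plaintext: P2, P3.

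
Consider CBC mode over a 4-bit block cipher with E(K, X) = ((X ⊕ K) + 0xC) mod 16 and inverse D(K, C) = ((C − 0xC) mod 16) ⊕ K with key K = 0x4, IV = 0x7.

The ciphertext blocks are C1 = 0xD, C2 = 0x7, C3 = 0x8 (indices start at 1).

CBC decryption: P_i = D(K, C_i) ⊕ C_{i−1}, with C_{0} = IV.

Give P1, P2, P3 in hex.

P1: D(K, 0xD) = 0x5; 0x5 ⊕ 0x7 = 0x2.
P2: D(K, 0x7) = 0xF; 0xF ⊕ 0xD = 0x2.
P3: D(K, 0x8) = 0x8; 0x8 ⊕ 0x7 = 0xF.

P1 = 0x2, P2 = 0x2, P3 = 0xF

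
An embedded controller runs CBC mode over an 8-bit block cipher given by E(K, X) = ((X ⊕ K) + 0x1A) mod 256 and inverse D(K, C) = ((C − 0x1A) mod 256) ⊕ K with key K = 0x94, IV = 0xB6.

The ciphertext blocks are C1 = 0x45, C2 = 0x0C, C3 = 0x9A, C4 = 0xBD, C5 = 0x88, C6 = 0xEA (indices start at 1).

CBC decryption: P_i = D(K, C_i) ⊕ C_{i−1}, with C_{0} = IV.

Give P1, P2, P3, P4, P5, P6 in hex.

P1: D(K, 0x45) = 0xBF; 0xBF ⊕ 0xB6 = 0x09.
P2: D(K, 0x0C) = 0x66; 0x66 ⊕ 0x45 = 0x23.
P3: D(K, 0x9A) = 0x14; 0x14 ⊕ 0x0C = 0x18.
P4: D(K, 0xBD) = 0x37; 0x37 ⊕ 0x9A = 0xAD.
P5: D(K, 0x88) = 0xFA; 0xFA ⊕ 0xBD = 0x47.
P6: D(K, 0xEA) = 0x44; 0x44 ⊕ 0x88 = 0xCC.

P1 = 0x09, P2 = 0x23, P3 = 0x18, P4 = 0xAD, P5 = 0x47, P6 = 0xCC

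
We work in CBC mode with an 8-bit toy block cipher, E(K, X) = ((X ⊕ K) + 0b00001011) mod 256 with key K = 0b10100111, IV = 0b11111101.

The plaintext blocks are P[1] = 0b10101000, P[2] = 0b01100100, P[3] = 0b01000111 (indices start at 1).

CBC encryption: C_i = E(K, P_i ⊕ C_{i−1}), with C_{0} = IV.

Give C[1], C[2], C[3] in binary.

C[1]: P[1] ⊕ 0b11111101 = 0b01010101; E(K, 0b01010101) = 0b11111101.
C[2]: P[2] ⊕ 0b11111101 = 0b10011001; E(K, 0b10011001) = 0b01001001.
C[3]: P[3] ⊕ 0b01001001 = 0b00001110; E(K, 0b00001110) = 0b10110100.

C[1] = 0b11111101, C[2] = 0b01001001, C[3] = 0b10110100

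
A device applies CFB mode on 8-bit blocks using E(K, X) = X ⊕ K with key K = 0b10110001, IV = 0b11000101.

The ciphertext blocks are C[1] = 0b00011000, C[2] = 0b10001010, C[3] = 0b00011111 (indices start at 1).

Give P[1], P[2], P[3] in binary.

CFB decryption: P_i = C_i ⊕ E(K, C_{i−1}), with C_{0} = IV.
P[1]: E(K, 0b11000101) = 0b01110100; 0b00011000 ⊕ 0b01110100 = 0b01101100.
P[2]: E(K, 0b00011000) = 0b10101001; 0b10001010 ⊕ 0b10101001 = 0b00100011.
P[3]: E(K, 0b10001010) = 0b00111011; 0b00011111 ⊕ 0b00111011 = 0b00100100.

P[1] = 0b01101100, P[2] = 0b00100011, P[3] = 0b00100100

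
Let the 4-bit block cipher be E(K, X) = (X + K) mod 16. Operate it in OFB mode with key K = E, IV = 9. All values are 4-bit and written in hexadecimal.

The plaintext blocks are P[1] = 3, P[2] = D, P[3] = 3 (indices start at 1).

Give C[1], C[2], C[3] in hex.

OFB encryption: S_i = E(K, S_{i−1}) with S_{0} = IV; C_i = P_i ⊕ S_i.
C[1]: S = E(K, 9) = 7; 3 ⊕ 7 = 4.
C[2]: S = E(K, 7) = 5; D ⊕ 5 = 8.
C[3]: S = E(K, 5) = 3; 3 ⊕ 3 = 0.

C[1] = 4, C[2] = 8, C[3] = 0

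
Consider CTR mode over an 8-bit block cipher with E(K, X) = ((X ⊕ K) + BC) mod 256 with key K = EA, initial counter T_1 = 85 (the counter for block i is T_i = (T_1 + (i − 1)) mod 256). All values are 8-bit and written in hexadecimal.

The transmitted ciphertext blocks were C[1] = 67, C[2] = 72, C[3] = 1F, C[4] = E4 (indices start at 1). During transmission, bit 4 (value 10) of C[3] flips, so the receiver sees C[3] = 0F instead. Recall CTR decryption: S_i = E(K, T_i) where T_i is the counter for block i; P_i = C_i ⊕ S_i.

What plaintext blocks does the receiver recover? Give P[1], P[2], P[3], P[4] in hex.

P[1] = 4C, P[2] = 5A, P[3] = 26, P[4] = FA

Only C[3] changed, to 0F. In CTR, a change in C_i flips the same bit in P_i only; the keystream is unaffected. Decrypting the received ciphertext:
P[1]: T = 85, S = E(K, T) = 2B; 67 ⊕ 2B = 4C.
P[2]: T = 86, S = E(K, T) = 28; 72 ⊕ 28 = 5A.
P[3]: T = 87, S = E(K, T) = 29; 0F ⊕ 29 = 26.
P[4]: T = 88, S = E(K, T) = 1E; E4 ⊕ 1E = FA.
Blocks that differ from the original plaintext: P[3].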